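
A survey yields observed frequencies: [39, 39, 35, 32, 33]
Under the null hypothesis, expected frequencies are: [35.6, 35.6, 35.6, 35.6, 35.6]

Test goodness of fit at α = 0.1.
Chi-square goodness of fit test:
H₀: observed counts match expected distribution
H₁: observed counts differ from expected distribution
df = k - 1 = 4
χ² = Σ(O - E)²/E
   = (39 - 35.6)²/35.6 + (39 - 35.6)²/35.6 + (35 - 35.6)²/35.6 + (32 - 35.6)²/35.6 + (33 - 35.6)²/35.6
   = 0.325 + 0.325 + 0.010 + 0.364 + 0.190
   = 1.21
p-value = 0.8759

Since p-value > α = 0.1, we fail to reject H₀.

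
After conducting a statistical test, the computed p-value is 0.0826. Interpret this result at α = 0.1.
Since p = 0.0826 < α = 0.1, reject H₀.
There is sufficient evidence to reject the null hypothesis; the result is statistically significant at the 0.1 level.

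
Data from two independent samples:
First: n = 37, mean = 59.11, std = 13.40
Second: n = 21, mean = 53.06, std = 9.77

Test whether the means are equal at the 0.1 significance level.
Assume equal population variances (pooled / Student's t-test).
Student's two-sample t-test (equal variances):
H₀: μ₁ = μ₂
H₁: μ₁ ≠ μ₂
df = n₁ + n₂ - 2 = 56
Pooled variance s_p² = [(n₁-1)s₁² + (n₂-1)s₂²] / (n₁ + n₂ - 2) = [(36)(13.40²) + (20)(9.77²)] / 56 = 149.5217
SE = √(s_p²(1/n₁ + 1/n₂)) = √(149.5217 × (1/37 + 1/21)) = 3.3408
t = (x̄₁ - x̄₂) / SE = (59.11 - 53.06) / 3.3408 = 6.05 / 3.3408 = 1.811
p-value = 0.0755

Since p-value < α = 0.1, we reject H₀.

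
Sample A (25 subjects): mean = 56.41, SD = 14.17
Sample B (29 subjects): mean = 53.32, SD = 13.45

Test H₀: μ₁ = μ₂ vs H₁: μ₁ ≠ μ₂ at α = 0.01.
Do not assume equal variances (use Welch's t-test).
Welch's two-sample t-test:
H₀: μ₁ = μ₂
H₁: μ₁ ≠ μ₂
s₁²/n₁ = 14.17²/25 = 8.0316,  s₂²/n₂ = 13.45²/29 = 6.2380
SE = √(s₁²/n₁ + s₂²/n₂) = √(8.0316 + 6.2380) = 3.7775
df (Welch-Satterthwaite) = (s₁²/n₁ + s₂²/n₂)² / [(s₁²/n₁)²/(n₁-1) + (s₂²/n₂)²/(n₂-1)] ≈ 49.94
t = (x̄₁ - x̄₂) / SE = (56.41 - 53.32) / 3.7775 = 3.09 / 3.7775 = 0.818
p-value = 0.4172

Since p-value > α = 0.01, we fail to reject H₀.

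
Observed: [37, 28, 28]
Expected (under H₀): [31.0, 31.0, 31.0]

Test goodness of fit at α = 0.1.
Chi-square goodness of fit test:
H₀: observed counts match expected distribution
H₁: observed counts differ from expected distribution
df = k - 1 = 2
χ² = Σ(O - E)²/E
   = (37 - 31.0)²/31.0 + (28 - 31.0)²/31.0 + (28 - 31.0)²/31.0
   = 1.161 + 0.290 + 0.290
   = 1.74
p-value = 0.4185

Since p-value > α = 0.1, we fail to reject H₀.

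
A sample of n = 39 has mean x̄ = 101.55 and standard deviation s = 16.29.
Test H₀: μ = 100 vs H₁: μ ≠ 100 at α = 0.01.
One-sample t-test:
H₀: μ = 100
H₁: μ ≠ 100
df = n - 1 = 38
t = (x̄ - μ₀) / (s/√n) = (101.55 - 100) / (16.29/√39) = 0.594
p-value = 0.5559

Since p-value > α = 0.01, we fail to reject H₀.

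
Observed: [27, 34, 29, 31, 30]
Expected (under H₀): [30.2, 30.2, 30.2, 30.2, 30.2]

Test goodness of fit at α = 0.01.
Chi-square goodness of fit test:
H₀: observed counts match expected distribution
H₁: observed counts differ from expected distribution
df = k - 1 = 4
χ² = Σ(O - E)²/E
   = (27 - 30.2)²/30.2 + (34 - 30.2)²/30.2 + (29 - 30.2)²/30.2 + (31 - 30.2)²/30.2 + (30 - 30.2)²/30.2
   = 0.339 + 0.478 + 0.048 + 0.021 + 0.001
   = 0.89
p-value = 0.9264

Since p-value > α = 0.01, we fail to reject H₀.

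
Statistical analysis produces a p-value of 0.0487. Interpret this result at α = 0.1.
Since p = 0.0487 < α = 0.1, reject H₀.
There is sufficient evidence to reject the null hypothesis; the result is statistically significant at the 0.1 level.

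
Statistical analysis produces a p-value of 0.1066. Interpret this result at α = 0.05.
Since p = 0.1066 > α = 0.05, fail to reject H₀.
There is insufficient evidence to reject the null hypothesis; the result is not statistically significant at the 0.05 level.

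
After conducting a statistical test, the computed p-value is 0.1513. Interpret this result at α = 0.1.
Since p = 0.1513 > α = 0.1, fail to reject H₀.
There is insufficient evidence to reject the null hypothesis; the result is not statistically significant at the 0.1 level.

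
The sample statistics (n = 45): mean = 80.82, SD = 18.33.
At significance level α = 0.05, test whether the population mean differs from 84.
One-sample t-test:
H₀: μ = 84
H₁: μ ≠ 84
df = n - 1 = 44
t = (x̄ - μ₀) / (s/√n) = (80.82 - 84) / (18.33/√45) = -1.164
p-value = 0.2508

Since p-value > α = 0.05, we fail to reject H₀.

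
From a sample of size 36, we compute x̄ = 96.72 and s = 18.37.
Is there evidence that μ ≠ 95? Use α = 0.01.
One-sample t-test:
H₀: μ = 95
H₁: μ ≠ 95
df = n - 1 = 35
t = (x̄ - μ₀) / (s/√n) = (96.72 - 95) / (18.37/√36) = 0.562
p-value = 0.5778

Since p-value > α = 0.01, we fail to reject H₀.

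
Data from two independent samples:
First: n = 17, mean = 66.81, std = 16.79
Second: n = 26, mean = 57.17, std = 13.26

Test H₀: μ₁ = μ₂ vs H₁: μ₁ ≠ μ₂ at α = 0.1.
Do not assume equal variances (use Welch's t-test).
Welch's two-sample t-test:
H₀: μ₁ = μ₂
H₁: μ₁ ≠ μ₂
s₁²/n₁ = 16.79²/17 = 16.5826,  s₂²/n₂ = 13.26²/26 = 6.7626
SE = √(s₁²/n₁ + s₂²/n₂) = √(16.5826 + 6.7626) = 4.8317
df (Welch-Satterthwaite) = (s₁²/n₁ + s₂²/n₂)² / [(s₁²/n₁)²/(n₁-1) + (s₂²/n₂)²/(n₂-1)] ≈ 28.66
t = (x̄₁ - x̄₂) / SE = (66.81 - 57.17) / 4.8317 = 9.64 / 4.8317 = 1.995
p-value = 0.0556

Since p-value < α = 0.1, we reject H₀.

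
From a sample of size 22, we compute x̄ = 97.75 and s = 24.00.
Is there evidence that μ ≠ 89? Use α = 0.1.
One-sample t-test:
H₀: μ = 89
H₁: μ ≠ 89
df = n - 1 = 21
t = (x̄ - μ₀) / (s/√n) = (97.75 - 89) / (24.00/√22) = 1.710
p-value = 0.1020

Since p-value > α = 0.1, we fail to reject H₀.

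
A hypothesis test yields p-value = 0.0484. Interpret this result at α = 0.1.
Since p = 0.0484 < α = 0.1, reject H₀.
There is sufficient evidence to reject the null hypothesis; the result is statistically significant at the 0.1 level.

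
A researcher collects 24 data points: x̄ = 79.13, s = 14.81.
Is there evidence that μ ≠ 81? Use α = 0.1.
One-sample t-test:
H₀: μ = 81
H₁: μ ≠ 81
df = n - 1 = 23
t = (x̄ - μ₀) / (s/√n) = (79.13 - 81) / (14.81/√24) = -0.619
p-value = 0.5423

Since p-value > α = 0.1, we fail to reject H₀.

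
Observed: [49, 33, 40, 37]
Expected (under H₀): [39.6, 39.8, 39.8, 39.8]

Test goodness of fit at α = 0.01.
Chi-square goodness of fit test:
H₀: observed counts match expected distribution
H₁: observed counts differ from expected distribution
df = k - 1 = 3
χ² = Σ(O - E)²/E
   = (49 - 39.6)²/39.6 + (33 - 39.8)²/39.8 + (40 - 39.8)²/39.8 + (37 - 39.8)²/39.8
   = 2.231 + 1.162 + 0.001 + 0.197
   = 3.59
p-value = 0.3091

Since p-value > α = 0.01, we fail to reject H₀.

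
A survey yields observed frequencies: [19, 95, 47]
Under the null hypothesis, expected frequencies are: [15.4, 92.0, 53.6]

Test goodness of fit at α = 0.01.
Chi-square goodness of fit test:
H₀: observed counts match expected distribution
H₁: observed counts differ from expected distribution
df = k - 1 = 2
χ² = Σ(O - E)²/E
   = (19 - 15.4)²/15.4 + (95 - 92.0)²/92.0 + (47 - 53.6)²/53.6
   = 0.842 + 0.098 + 0.813
   = 1.75
p-value = 0.4164

Since p-value > α = 0.01, we fail to reject H₀.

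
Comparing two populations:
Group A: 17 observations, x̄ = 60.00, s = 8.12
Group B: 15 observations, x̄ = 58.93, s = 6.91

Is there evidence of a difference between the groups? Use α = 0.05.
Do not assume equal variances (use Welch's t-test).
Welch's two-sample t-test:
H₀: μ₁ = μ₂
H₁: μ₁ ≠ μ₂
s₁²/n₁ = 8.12²/17 = 3.8785,  s₂²/n₂ = 6.91²/15 = 3.1832
SE = √(s₁²/n₁ + s₂²/n₂) = √(3.8785 + 3.1832) = 2.6574
df (Welch-Satterthwaite) = (s₁²/n₁ + s₂²/n₂)² / [(s₁²/n₁)²/(n₁-1) + (s₂²/n₂)²/(n₂-1)] ≈ 29.97
t = (x̄₁ - x̄₂) / SE = (60.00 - 58.93) / 2.6574 = 1.07 / 2.6574 = 0.403
p-value = 0.6901

Since p-value > α = 0.05, we fail to reject H₀.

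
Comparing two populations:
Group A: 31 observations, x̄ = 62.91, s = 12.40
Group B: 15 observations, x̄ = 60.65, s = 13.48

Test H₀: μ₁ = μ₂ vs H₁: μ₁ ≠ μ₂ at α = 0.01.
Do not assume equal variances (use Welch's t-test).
Welch's two-sample t-test:
H₀: μ₁ = μ₂
H₁: μ₁ ≠ μ₂
s₁²/n₁ = 12.40²/31 = 4.9600,  s₂²/n₂ = 13.48²/15 = 12.1140
SE = √(s₁²/n₁ + s₂²/n₂) = √(4.9600 + 12.1140) = 4.1321
df (Welch-Satterthwaite) = (s₁²/n₁ + s₂²/n₂)² / [(s₁²/n₁)²/(n₁-1) + (s₂²/n₂)²/(n₂-1)] ≈ 25.79
t = (x̄₁ - x̄₂) / SE = (62.91 - 60.65) / 4.1321 = 2.26 / 4.1321 = 0.547
p-value = 0.5891

Since p-value > α = 0.01, we fail to reject H₀.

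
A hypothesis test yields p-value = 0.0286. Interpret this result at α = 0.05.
Since p = 0.0286 < α = 0.05, reject H₀.
There is sufficient evidence to reject the null hypothesis; the result is statistically significant at the 0.05 level.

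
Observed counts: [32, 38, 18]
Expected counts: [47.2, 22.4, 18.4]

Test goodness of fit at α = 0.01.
Chi-square goodness of fit test:
H₀: observed counts match expected distribution
H₁: observed counts differ from expected distribution
df = k - 1 = 2
χ² = Σ(O - E)²/E
   = (32 - 47.2)²/47.2 + (38 - 22.4)²/22.4 + (18 - 18.4)²/18.4
   = 4.895 + 10.864 + 0.009
   = 15.77
p-value = 0.0004

Since p-value < α = 0.01, we reject H₀.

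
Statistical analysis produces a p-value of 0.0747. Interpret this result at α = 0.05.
Since p = 0.0747 > α = 0.05, fail to reject H₀.
There is insufficient evidence to reject the null hypothesis; the result is not statistically significant at the 0.05 level.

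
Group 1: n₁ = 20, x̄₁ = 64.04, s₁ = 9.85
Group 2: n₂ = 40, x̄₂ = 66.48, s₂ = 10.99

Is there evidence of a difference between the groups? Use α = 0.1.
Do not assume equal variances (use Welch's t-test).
Welch's two-sample t-test:
H₀: μ₁ = μ₂
H₁: μ₁ ≠ μ₂
s₁²/n₁ = 9.85²/20 = 4.8511,  s₂²/n₂ = 10.99²/40 = 3.0195
SE = √(s₁²/n₁ + s₂²/n₂) = √(4.8511 + 3.0195) = 2.8055
df (Welch-Satterthwaite) = (s₁²/n₁ + s₂²/n₂)² / [(s₁²/n₁)²/(n₁-1) + (s₂²/n₂)²/(n₂-1)] ≈ 42.07
t = (x̄₁ - x̄₂) / SE = (64.04 - 66.48) / 2.8055 = -2.44 / 2.8055 = -0.870
p-value = 0.3894

Since p-value > α = 0.1, we fail to reject H₀.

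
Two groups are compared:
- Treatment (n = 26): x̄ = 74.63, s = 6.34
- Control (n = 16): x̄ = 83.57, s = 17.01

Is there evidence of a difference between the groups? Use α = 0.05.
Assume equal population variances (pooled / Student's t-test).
Student's two-sample t-test (equal variances):
H₀: μ₁ = μ₂
H₁: μ₁ ≠ μ₂
df = n₁ + n₂ - 2 = 40
Pooled variance s_p² = [(n₁-1)s₁² + (n₂-1)s₂²] / (n₁ + n₂ - 2) = [(25)(6.34²) + (15)(17.01²)] / 40 = 133.6248
SE = √(s_p²(1/n₁ + 1/n₂)) = √(133.6248 × (1/26 + 1/16)) = 3.6730
t = (x̄₁ - x̄₂) / SE = (74.63 - 83.57) / 3.6730 = -8.94 / 3.6730 = -2.434
p-value = 0.0195

Since p-value < α = 0.05, we reject H₀.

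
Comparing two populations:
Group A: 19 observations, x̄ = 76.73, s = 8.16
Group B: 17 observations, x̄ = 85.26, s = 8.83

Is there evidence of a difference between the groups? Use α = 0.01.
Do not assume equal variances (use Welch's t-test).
Welch's two-sample t-test:
H₀: μ₁ = μ₂
H₁: μ₁ ≠ μ₂
s₁²/n₁ = 8.16²/19 = 3.5045,  s₂²/n₂ = 8.83²/17 = 4.5864
SE = √(s₁²/n₁ + s₂²/n₂) = √(3.5045 + 4.5864) = 2.8445
df (Welch-Satterthwaite) = (s₁²/n₁ + s₂²/n₂)² / [(s₁²/n₁)²/(n₁-1) + (s₂²/n₂)²/(n₂-1)] ≈ 32.78
t = (x̄₁ - x̄₂) / SE = (76.73 - 85.26) / 2.8445 = -8.53 / 2.8445 = -2.999
p-value = 0.0051

Since p-value < α = 0.01, we reject H₀.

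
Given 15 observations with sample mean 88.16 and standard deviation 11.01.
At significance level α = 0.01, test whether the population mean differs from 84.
One-sample t-test:
H₀: μ = 84
H₁: μ ≠ 84
df = n - 1 = 14
t = (x̄ - μ₀) / (s/√n) = (88.16 - 84) / (11.01/√15) = 1.463
p-value = 0.1655

Since p-value > α = 0.01, we fail to reject H₀.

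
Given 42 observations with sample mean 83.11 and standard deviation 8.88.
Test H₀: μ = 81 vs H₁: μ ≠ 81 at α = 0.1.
One-sample t-test:
H₀: μ = 81
H₁: μ ≠ 81
df = n - 1 = 41
t = (x̄ - μ₀) / (s/√n) = (83.11 - 81) / (8.88/√42) = 1.540
p-value = 0.1313

Since p-value > α = 0.1, we fail to reject H₀.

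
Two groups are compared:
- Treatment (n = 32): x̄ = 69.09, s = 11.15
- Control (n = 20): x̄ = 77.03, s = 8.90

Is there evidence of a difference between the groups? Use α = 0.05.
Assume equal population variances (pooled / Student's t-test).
Student's two-sample t-test (equal variances):
H₀: μ₁ = μ₂
H₁: μ₁ ≠ μ₂
df = n₁ + n₂ - 2 = 50
Pooled variance s_p² = [(n₁-1)s₁² + (n₂-1)s₂²] / (n₁ + n₂ - 2) = [(31)(11.15²) + (19)(8.90²)] / 50 = 107.1797
SE = √(s_p²(1/n₁ + 1/n₂)) = √(107.1797 × (1/32 + 1/20)) = 2.9510
t = (x̄₁ - x̄₂) / SE = (69.09 - 77.03) / 2.9510 = -7.94 / 2.9510 = -2.691
p-value = 0.0097

Since p-value < α = 0.05, we reject H₀.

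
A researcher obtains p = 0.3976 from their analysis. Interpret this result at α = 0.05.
Since p = 0.3976 > α = 0.05, fail to reject H₀.
There is insufficient evidence to reject the null hypothesis; the result is not statistically significant at the 0.05 level.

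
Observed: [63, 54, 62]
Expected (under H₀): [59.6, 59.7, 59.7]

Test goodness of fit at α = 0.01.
Chi-square goodness of fit test:
H₀: observed counts match expected distribution
H₁: observed counts differ from expected distribution
df = k - 1 = 2
χ² = Σ(O - E)²/E
   = (63 - 59.6)²/59.6 + (54 - 59.7)²/59.7 + (62 - 59.7)²/59.7
   = 0.194 + 0.544 + 0.089
   = 0.83
p-value = 0.6614

Since p-value > α = 0.01, we fail to reject H₀.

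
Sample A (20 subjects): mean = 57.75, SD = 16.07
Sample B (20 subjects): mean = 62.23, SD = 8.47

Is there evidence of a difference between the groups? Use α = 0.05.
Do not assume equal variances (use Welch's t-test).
Welch's two-sample t-test:
H₀: μ₁ = μ₂
H₁: μ₁ ≠ μ₂
s₁²/n₁ = 16.07²/20 = 12.9122,  s₂²/n₂ = 8.47²/20 = 3.5870
SE = √(s₁²/n₁ + s₂²/n₂) = √(12.9122 + 3.5870) = 4.0619
df (Welch-Satterthwaite) = (s₁²/n₁ + s₂²/n₂)² / [(s₁²/n₁)²/(n₁-1) + (s₂²/n₂)²/(n₂-1)] ≈ 28.80
t = (x̄₁ - x̄₂) / SE = (57.75 - 62.23) / 4.0619 = -4.48 / 4.0619 = -1.103
p-value = 0.2792

Since p-value > α = 0.05, we fail to reject H₀.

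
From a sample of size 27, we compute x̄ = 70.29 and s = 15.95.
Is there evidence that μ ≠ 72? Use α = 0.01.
One-sample t-test:
H₀: μ = 72
H₁: μ ≠ 72
df = n - 1 = 26
t = (x̄ - μ₀) / (s/√n) = (70.29 - 72) / (15.95/√27) = -0.557
p-value = 0.5822

Since p-value > α = 0.01, we fail to reject H₀.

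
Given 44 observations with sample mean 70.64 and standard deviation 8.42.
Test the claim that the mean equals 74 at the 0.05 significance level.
One-sample t-test:
H₀: μ = 74
H₁: μ ≠ 74
df = n - 1 = 43
t = (x̄ - μ₀) / (s/√n) = (70.64 - 74) / (8.42/√44) = -2.647
p-value = 0.0113

Since p-value < α = 0.05, we reject H₀.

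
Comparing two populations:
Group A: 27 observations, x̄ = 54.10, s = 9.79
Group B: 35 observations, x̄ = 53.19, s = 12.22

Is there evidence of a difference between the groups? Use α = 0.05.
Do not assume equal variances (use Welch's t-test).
Welch's two-sample t-test:
H₀: μ₁ = μ₂
H₁: μ₁ ≠ μ₂
s₁²/n₁ = 9.79²/27 = 3.5498,  s₂²/n₂ = 12.22²/35 = 4.2665
SE = √(s₁²/n₁ + s₂²/n₂) = √(3.5498 + 4.2665) = 2.7958
df (Welch-Satterthwaite) = (s₁²/n₁ + s₂²/n₂)² / [(s₁²/n₁)²/(n₁-1) + (s₂²/n₂)²/(n₂-1)] ≈ 59.89
t = (x̄₁ - x̄₂) / SE = (54.10 - 53.19) / 2.7958 = 0.91 / 2.7958 = 0.325
p-value = 0.7459

Since p-value > α = 0.05, we fail to reject H₀.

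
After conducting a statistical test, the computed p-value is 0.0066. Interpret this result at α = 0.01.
Since p = 0.0066 < α = 0.01, reject H₀.
There is sufficient evidence to reject the null hypothesis; the result is statistically significant at the 0.01 level.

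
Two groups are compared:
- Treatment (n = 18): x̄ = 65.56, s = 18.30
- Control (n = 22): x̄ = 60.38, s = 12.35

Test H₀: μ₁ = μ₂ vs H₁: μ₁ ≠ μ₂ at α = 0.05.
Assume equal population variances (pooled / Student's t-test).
Student's two-sample t-test (equal variances):
H₀: μ₁ = μ₂
H₁: μ₁ ≠ μ₂
df = n₁ + n₂ - 2 = 38
Pooled variance s_p² = [(n₁-1)s₁² + (n₂-1)s₂²] / (n₁ + n₂ - 2) = [(17)(18.30²) + (21)(12.35²)] / 38 = 234.1080
SE = √(s_p²(1/n₁ + 1/n₂)) = √(234.1080 × (1/18 + 1/22)) = 4.8628
t = (x̄₁ - x̄₂) / SE = (65.56 - 60.38) / 4.8628 = 5.18 / 4.8628 = 1.065
p-value = 0.2935

Since p-value > α = 0.05, we fail to reject H₀.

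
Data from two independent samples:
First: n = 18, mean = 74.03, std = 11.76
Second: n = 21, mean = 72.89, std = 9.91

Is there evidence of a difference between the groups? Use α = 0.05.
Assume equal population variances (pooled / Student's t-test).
Student's two-sample t-test (equal variances):
H₀: μ₁ = μ₂
H₁: μ₁ ≠ μ₂
df = n₁ + n₂ - 2 = 37
Pooled variance s_p² = [(n₁-1)s₁² + (n₂-1)s₂²] / (n₁ + n₂ - 2) = [(17)(11.76²) + (20)(9.91²)] / 37 = 116.6276
SE = √(s_p²(1/n₁ + 1/n₂)) = √(116.6276 × (1/18 + 1/21)) = 3.4689
t = (x̄₁ - x̄₂) / SE = (74.03 - 72.89) / 3.4689 = 1.14 / 3.4689 = 0.329
p-value = 0.7443

Since p-value > α = 0.05, we fail to reject H₀.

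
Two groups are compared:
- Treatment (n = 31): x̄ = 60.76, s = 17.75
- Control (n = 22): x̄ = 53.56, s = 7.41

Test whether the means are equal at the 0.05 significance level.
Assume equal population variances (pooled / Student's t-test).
Student's two-sample t-test (equal variances):
H₀: μ₁ = μ₂
H₁: μ₁ ≠ μ₂
df = n₁ + n₂ - 2 = 51
Pooled variance s_p² = [(n₁-1)s₁² + (n₂-1)s₂²] / (n₁ + n₂ - 2) = [(30)(17.75²) + (21)(7.41²)] / 51 = 207.9401
SE = √(s_p²(1/n₁ + 1/n₂)) = √(207.9401 × (1/31 + 1/22)) = 4.0199
t = (x̄₁ - x̄₂) / SE = (60.76 - 53.56) / 4.0199 = 7.20 / 4.0199 = 1.791
p-value = 0.0792

Since p-value > α = 0.05, we fail to reject H₀.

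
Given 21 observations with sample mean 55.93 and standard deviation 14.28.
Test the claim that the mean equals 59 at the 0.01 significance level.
One-sample t-test:
H₀: μ = 59
H₁: μ ≠ 59
df = n - 1 = 20
t = (x̄ - μ₀) / (s/√n) = (55.93 - 59) / (14.28/√21) = -0.985
p-value = 0.3363

Since p-value > α = 0.01, we fail to reject H₀.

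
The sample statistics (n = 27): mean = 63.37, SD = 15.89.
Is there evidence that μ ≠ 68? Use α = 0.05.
One-sample t-test:
H₀: μ = 68
H₁: μ ≠ 68
df = n - 1 = 26
t = (x̄ - μ₀) / (s/√n) = (63.37 - 68) / (15.89/√27) = -1.514
p-value = 0.1421

Since p-value > α = 0.05, we fail to reject H₀.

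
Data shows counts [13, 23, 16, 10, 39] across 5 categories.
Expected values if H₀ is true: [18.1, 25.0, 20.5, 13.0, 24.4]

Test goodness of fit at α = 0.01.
Chi-square goodness of fit test:
H₀: observed counts match expected distribution
H₁: observed counts differ from expected distribution
df = k - 1 = 4
χ² = Σ(O - E)²/E
   = (13 - 18.1)²/18.1 + (23 - 25.0)²/25.0 + (16 - 20.5)²/20.5 + (10 - 13.0)²/13.0 + (39 - 24.4)²/24.4
   = 1.437 + 0.160 + 0.988 + 0.692 + 8.736
   = 12.01
p-value = 0.0173

Since p-value > α = 0.01, we fail to reject H₀.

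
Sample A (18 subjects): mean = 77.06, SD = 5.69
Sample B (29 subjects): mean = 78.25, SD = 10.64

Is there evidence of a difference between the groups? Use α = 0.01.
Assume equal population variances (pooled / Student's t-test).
Student's two-sample t-test (equal variances):
H₀: μ₁ = μ₂
H₁: μ₁ ≠ μ₂
df = n₁ + n₂ - 2 = 45
Pooled variance s_p² = [(n₁-1)s₁² + (n₂-1)s₂²] / (n₁ + n₂ - 2) = [(17)(5.69²) + (28)(10.64²)] / 45 = 82.6725
SE = √(s_p²(1/n₁ + 1/n₂)) = √(82.6725 × (1/18 + 1/29)) = 2.7283
t = (x̄₁ - x̄₂) / SE = (77.06 - 78.25) / 2.7283 = -1.19 / 2.7283 = -0.436
p-value = 0.6648

Since p-value > α = 0.01, we fail to reject H₀.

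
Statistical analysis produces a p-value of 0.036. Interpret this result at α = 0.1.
Since p = 0.036 < α = 0.1, reject H₀.
There is sufficient evidence to reject the null hypothesis; the result is statistically significant at the 0.1 level.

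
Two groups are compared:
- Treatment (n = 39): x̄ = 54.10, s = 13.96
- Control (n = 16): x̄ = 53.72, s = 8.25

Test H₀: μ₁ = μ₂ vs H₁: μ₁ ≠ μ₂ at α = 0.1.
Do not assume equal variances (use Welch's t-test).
Welch's two-sample t-test:
H₀: μ₁ = μ₂
H₁: μ₁ ≠ μ₂
s₁²/n₁ = 13.96²/39 = 4.9970,  s₂²/n₂ = 8.25²/16 = 4.2539
SE = √(s₁²/n₁ + s₂²/n₂) = √(4.9970 + 4.2539) = 3.0415
df (Welch-Satterthwaite) = (s₁²/n₁ + s₂²/n₂)² / [(s₁²/n₁)²/(n₁-1) + (s₂²/n₂)²/(n₂-1)] ≈ 45.92
t = (x̄₁ - x̄₂) / SE = (54.10 - 53.72) / 3.0415 = 0.38 / 3.0415 = 0.125
p-value = 0.9011

Since p-value > α = 0.1, we fail to reject H₀.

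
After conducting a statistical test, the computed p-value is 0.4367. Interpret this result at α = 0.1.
Since p = 0.4367 > α = 0.1, fail to reject H₀.
There is insufficient evidence to reject the null hypothesis; the result is not statistically significant at the 0.1 level.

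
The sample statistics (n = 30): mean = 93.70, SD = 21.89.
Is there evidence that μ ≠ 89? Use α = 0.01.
One-sample t-test:
H₀: μ = 89
H₁: μ ≠ 89
df = n - 1 = 29
t = (x̄ - μ₀) / (s/√n) = (93.70 - 89) / (21.89/√30) = 1.176
p-value = 0.2492

Since p-value > α = 0.01, we fail to reject H₀.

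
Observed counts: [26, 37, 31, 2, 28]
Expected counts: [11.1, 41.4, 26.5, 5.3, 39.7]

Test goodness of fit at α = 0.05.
Chi-square goodness of fit test:
H₀: observed counts match expected distribution
H₁: observed counts differ from expected distribution
df = k - 1 = 4
χ² = Σ(O - E)²/E
   = (26 - 11.1)²/11.1 + (37 - 41.4)²/41.4 + (31 - 26.5)²/26.5 + (2 - 5.3)²/5.3 + (28 - 39.7)²/39.7
   = 20.001 + 0.468 + 0.764 + 2.055 + 3.448
   = 26.74
p-value < 0.0001

Since p-value < α = 0.05, we reject H₀.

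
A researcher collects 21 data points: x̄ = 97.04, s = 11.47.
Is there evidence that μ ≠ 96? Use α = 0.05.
One-sample t-test:
H₀: μ = 96
H₁: μ ≠ 96
df = n - 1 = 20
t = (x̄ - μ₀) / (s/√n) = (97.04 - 96) / (11.47/√21) = 0.416
p-value = 0.6822

Since p-value > α = 0.05, we fail to reject H₀.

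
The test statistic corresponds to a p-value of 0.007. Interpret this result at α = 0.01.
Since p = 0.007 < α = 0.01, reject H₀.
There is sufficient evidence to reject the null hypothesis; the result is statistically significant at the 0.01 level.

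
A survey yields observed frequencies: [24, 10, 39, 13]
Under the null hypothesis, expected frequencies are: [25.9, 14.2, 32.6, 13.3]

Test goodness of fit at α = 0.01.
Chi-square goodness of fit test:
H₀: observed counts match expected distribution
H₁: observed counts differ from expected distribution
df = k - 1 = 3
χ² = Σ(O - E)²/E
   = (24 - 25.9)²/25.9 + (10 - 14.2)²/14.2 + (39 - 32.6)²/32.6 + (13 - 13.3)²/13.3
   = 0.139 + 1.242 + 1.256 + 0.007
   = 2.64
p-value = 0.4497

Since p-value > α = 0.01, we fail to reject H₀.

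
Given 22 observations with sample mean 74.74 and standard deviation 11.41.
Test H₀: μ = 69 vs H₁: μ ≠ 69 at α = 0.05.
One-sample t-test:
H₀: μ = 69
H₁: μ ≠ 69
df = n - 1 = 21
t = (x̄ - μ₀) / (s/√n) = (74.74 - 69) / (11.41/√22) = 2.360
p-value = 0.0281

Since p-value < α = 0.05, we reject H₀.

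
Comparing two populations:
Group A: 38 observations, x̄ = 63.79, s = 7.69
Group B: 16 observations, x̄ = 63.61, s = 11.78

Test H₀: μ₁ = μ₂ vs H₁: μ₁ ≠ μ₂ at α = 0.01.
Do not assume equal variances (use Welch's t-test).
Welch's two-sample t-test:
H₀: μ₁ = μ₂
H₁: μ₁ ≠ μ₂
s₁²/n₁ = 7.69²/38 = 1.5562,  s₂²/n₂ = 11.78²/16 = 8.6730
SE = √(s₁²/n₁ + s₂²/n₂) = √(1.5562 + 8.6730) = 3.1983
df (Welch-Satterthwaite) = (s₁²/n₁ + s₂²/n₂)² / [(s₁²/n₁)²/(n₁-1) + (s₂²/n₂)²/(n₂-1)] ≈ 20.60
t = (x̄₁ - x̄₂) / SE = (63.79 - 63.61) / 3.1983 = 0.18 / 3.1983 = 0.056
p-value = 0.9557

Since p-value > α = 0.01, we fail to reject H₀.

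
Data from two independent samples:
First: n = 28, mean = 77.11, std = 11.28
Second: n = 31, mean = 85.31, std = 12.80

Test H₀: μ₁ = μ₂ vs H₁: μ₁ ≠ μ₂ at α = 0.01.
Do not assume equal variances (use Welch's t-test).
Welch's two-sample t-test:
H₀: μ₁ = μ₂
H₁: μ₁ ≠ μ₂
s₁²/n₁ = 11.28²/28 = 4.5442,  s₂²/n₂ = 12.80²/31 = 5.2852
SE = √(s₁²/n₁ + s₂²/n₂) = √(4.5442 + 5.2852) = 3.1352
df (Welch-Satterthwaite) = (s₁²/n₁ + s₂²/n₂)² / [(s₁²/n₁)²/(n₁-1) + (s₂²/n₂)²/(n₂-1)] ≈ 56.97
t = (x̄₁ - x̄₂) / SE = (77.11 - 85.31) / 3.1352 = -8.20 / 3.1352 = -2.615
p-value = 0.0114

Since p-value > α = 0.01, we fail to reject H₀.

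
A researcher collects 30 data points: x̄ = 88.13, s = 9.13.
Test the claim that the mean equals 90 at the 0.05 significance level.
One-sample t-test:
H₀: μ = 90
H₁: μ ≠ 90
df = n - 1 = 29
t = (x̄ - μ₀) / (s/√n) = (88.13 - 90) / (9.13/√30) = -1.122
p-value = 0.2711

Since p-value > α = 0.05, we fail to reject H₀.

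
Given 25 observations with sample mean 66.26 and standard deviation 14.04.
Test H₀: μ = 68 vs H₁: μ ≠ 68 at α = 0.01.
One-sample t-test:
H₀: μ = 68
H₁: μ ≠ 68
df = n - 1 = 24
t = (x̄ - μ₀) / (s/√n) = (66.26 - 68) / (14.04/√25) = -0.620
p-value = 0.5413

Since p-value > α = 0.01, we fail to reject H₀.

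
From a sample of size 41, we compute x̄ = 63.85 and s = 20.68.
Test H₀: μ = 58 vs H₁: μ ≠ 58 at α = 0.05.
One-sample t-test:
H₀: μ = 58
H₁: μ ≠ 58
df = n - 1 = 40
t = (x̄ - μ₀) / (s/√n) = (63.85 - 58) / (20.68/√41) = 1.811
p-value = 0.0776

Since p-value > α = 0.05, we fail to reject H₀.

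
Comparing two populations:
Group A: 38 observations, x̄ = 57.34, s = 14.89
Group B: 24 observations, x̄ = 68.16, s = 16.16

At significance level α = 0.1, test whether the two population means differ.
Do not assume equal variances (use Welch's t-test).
Welch's two-sample t-test:
H₀: μ₁ = μ₂
H₁: μ₁ ≠ μ₂
s₁²/n₁ = 14.89²/38 = 5.8345,  s₂²/n₂ = 16.16²/24 = 10.8811
SE = √(s₁²/n₁ + s₂²/n₂) = √(5.8345 + 10.8811) = 4.0885
df (Welch-Satterthwaite) = (s₁²/n₁ + s₂²/n₂)² / [(s₁²/n₁)²/(n₁-1) + (s₂²/n₂)²/(n₂-1)] ≈ 46.05
t = (x̄₁ - x̄₂) / SE = (57.34 - 68.16) / 4.0885 = -10.82 / 4.0885 = -2.646
p-value = 0.0111

Since p-value < α = 0.1, we reject H₀.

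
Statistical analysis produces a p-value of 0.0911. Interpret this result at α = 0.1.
Since p = 0.0911 < α = 0.1, reject H₀.
There is sufficient evidence to reject the null hypothesis; the result is statistically significant at the 0.1 level.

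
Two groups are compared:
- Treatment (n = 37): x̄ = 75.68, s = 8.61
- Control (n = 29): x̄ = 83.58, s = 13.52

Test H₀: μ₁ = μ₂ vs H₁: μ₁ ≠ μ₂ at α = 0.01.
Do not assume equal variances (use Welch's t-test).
Welch's two-sample t-test:
H₀: μ₁ = μ₂
H₁: μ₁ ≠ μ₂
s₁²/n₁ = 8.61²/37 = 2.0036,  s₂²/n₂ = 13.52²/29 = 6.3031
SE = √(s₁²/n₁ + s₂²/n₂) = √(2.0036 + 6.3031) = 2.8821
df (Welch-Satterthwaite) = (s₁²/n₁ + s₂²/n₂)² / [(s₁²/n₁)²/(n₁-1) + (s₂²/n₂)²/(n₂-1)] ≈ 45.09
t = (x̄₁ - x̄₂) / SE = (75.68 - 83.58) / 2.8821 = -7.90 / 2.8821 = -2.741
p-value = 0.0087

Since p-value < α = 0.01, we reject H₀.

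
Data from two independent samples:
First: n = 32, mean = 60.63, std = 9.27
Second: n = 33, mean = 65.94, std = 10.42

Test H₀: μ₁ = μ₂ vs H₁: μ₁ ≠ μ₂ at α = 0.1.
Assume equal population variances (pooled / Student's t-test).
Student's two-sample t-test (equal variances):
H₀: μ₁ = μ₂
H₁: μ₁ ≠ μ₂
df = n₁ + n₂ - 2 = 63
Pooled variance s_p² = [(n₁-1)s₁² + (n₂-1)s₂²] / (n₁ + n₂ - 2) = [(31)(9.27²) + (32)(10.42²)] / 63 = 97.4344
SE = √(s_p²(1/n₁ + 1/n₂)) = √(97.4344 × (1/32 + 1/33)) = 2.4490
t = (x̄₁ - x̄₂) / SE = (60.63 - 65.94) / 2.4490 = -5.31 / 2.4490 = -2.168
p-value = 0.0339

Since p-value < α = 0.1, we reject H₀.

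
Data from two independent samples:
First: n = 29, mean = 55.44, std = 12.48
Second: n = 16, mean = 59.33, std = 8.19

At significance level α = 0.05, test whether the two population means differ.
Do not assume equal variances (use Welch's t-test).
Welch's two-sample t-test:
H₀: μ₁ = μ₂
H₁: μ₁ ≠ μ₂
s₁²/n₁ = 12.48²/29 = 5.3707,  s₂²/n₂ = 8.19²/16 = 4.1923
SE = √(s₁²/n₁ + s₂²/n₂) = √(5.3707 + 4.1923) = 3.0924
df (Welch-Satterthwaite) = (s₁²/n₁ + s₂²/n₂)² / [(s₁²/n₁)²/(n₁-1) + (s₂²/n₂)²/(n₂-1)] ≈ 41.53
t = (x̄₁ - x̄₂) / SE = (55.44 - 59.33) / 3.0924 = -3.89 / 3.0924 = -1.258
p-value = 0.2154

Since p-value > α = 0.05, we fail to reject H₀.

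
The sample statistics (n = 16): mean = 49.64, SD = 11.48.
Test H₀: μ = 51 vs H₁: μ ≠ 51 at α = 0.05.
One-sample t-test:
H₀: μ = 51
H₁: μ ≠ 51
df = n - 1 = 15
t = (x̄ - μ₀) / (s/√n) = (49.64 - 51) / (11.48/√16) = -0.474
p-value = 0.6424

Since p-value > α = 0.05, we fail to reject H₀.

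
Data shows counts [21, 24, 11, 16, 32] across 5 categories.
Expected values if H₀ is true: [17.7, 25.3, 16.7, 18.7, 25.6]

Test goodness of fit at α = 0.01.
Chi-square goodness of fit test:
H₀: observed counts match expected distribution
H₁: observed counts differ from expected distribution
df = k - 1 = 4
χ² = Σ(O - E)²/E
   = (21 - 17.7)²/17.7 + (24 - 25.3)²/25.3 + (11 - 16.7)²/16.7 + (16 - 18.7)²/18.7 + (32 - 25.6)²/25.6
   = 0.615 + 0.067 + 1.946 + 0.390 + 1.600
   = 4.62
p-value = 0.3289

Since p-value > α = 0.01, we fail to reject H₀.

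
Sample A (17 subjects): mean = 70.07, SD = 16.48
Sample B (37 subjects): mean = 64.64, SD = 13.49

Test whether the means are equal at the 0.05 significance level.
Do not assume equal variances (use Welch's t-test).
Welch's two-sample t-test:
H₀: μ₁ = μ₂
H₁: μ₁ ≠ μ₂
s₁²/n₁ = 16.48²/17 = 15.9759,  s₂²/n₂ = 13.49²/37 = 4.9184
SE = √(s₁²/n₁ + s₂²/n₂) = √(15.9759 + 4.9184) = 4.5710
df (Welch-Satterthwaite) = (s₁²/n₁ + s₂²/n₂)² / [(s₁²/n₁)²/(n₁-1) + (s₂²/n₂)²/(n₂-1)] ≈ 26.26
t = (x̄₁ - x̄₂) / SE = (70.07 - 64.64) / 4.5710 = 5.43 / 4.5710 = 1.188
p-value = 0.2455

Since p-value > α = 0.05, we fail to reject H₀.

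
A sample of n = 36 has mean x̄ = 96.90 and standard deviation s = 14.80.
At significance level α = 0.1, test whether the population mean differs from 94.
One-sample t-test:
H₀: μ = 94
H₁: μ ≠ 94
df = n - 1 = 35
t = (x̄ - μ₀) / (s/√n) = (96.90 - 94) / (14.80/√36) = 1.176
p-value = 0.2477

Since p-value > α = 0.1, we fail to reject H₀.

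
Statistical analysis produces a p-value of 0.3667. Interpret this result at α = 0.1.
Since p = 0.3667 > α = 0.1, fail to reject H₀.
There is insufficient evidence to reject the null hypothesis; the result is not statistically significant at the 0.1 level.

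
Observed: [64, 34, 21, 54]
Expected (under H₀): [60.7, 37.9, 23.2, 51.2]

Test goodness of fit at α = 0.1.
Chi-square goodness of fit test:
H₀: observed counts match expected distribution
H₁: observed counts differ from expected distribution
df = k - 1 = 3
χ² = Σ(O - E)²/E
   = (64 - 60.7)²/60.7 + (34 - 37.9)²/37.9 + (21 - 23.2)²/23.2 + (54 - 51.2)²/51.2
   = 0.179 + 0.401 + 0.209 + 0.153
   = 0.94
p-value = 0.8152

Since p-value > α = 0.1, we fail to reject H₀.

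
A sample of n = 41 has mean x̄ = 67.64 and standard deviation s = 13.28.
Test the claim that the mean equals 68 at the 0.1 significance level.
One-sample t-test:
H₀: μ = 68
H₁: μ ≠ 68
df = n - 1 = 40
t = (x̄ - μ₀) / (s/√n) = (67.64 - 68) / (13.28/√41) = -0.174
p-value = 0.8631

Since p-value > α = 0.1, we fail to reject H₀.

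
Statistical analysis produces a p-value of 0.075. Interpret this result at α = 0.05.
Since p = 0.075 > α = 0.05, fail to reject H₀.
There is insufficient evidence to reject the null hypothesis; the result is not statistically significant at the 0.05 level.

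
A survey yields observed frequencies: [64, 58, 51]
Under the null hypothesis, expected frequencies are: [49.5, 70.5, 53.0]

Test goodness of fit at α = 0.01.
Chi-square goodness of fit test:
H₀: observed counts match expected distribution
H₁: observed counts differ from expected distribution
df = k - 1 = 2
χ² = Σ(O - E)²/E
   = (64 - 49.5)²/49.5 + (58 - 70.5)²/70.5 + (51 - 53.0)²/53.0
   = 4.247 + 2.216 + 0.075
   = 6.54
p-value = 0.0380

Since p-value > α = 0.01, we fail to reject H₀.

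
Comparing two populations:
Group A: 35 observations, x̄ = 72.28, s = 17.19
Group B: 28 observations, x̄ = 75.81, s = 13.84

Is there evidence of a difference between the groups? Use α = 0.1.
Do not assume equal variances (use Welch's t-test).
Welch's two-sample t-test:
H₀: μ₁ = μ₂
H₁: μ₁ ≠ μ₂
s₁²/n₁ = 17.19²/35 = 8.4427,  s₂²/n₂ = 13.84²/28 = 6.8409
SE = √(s₁²/n₁ + s₂²/n₂) = √(8.4427 + 6.8409) = 3.9094
df (Welch-Satterthwaite) = (s₁²/n₁ + s₂²/n₂)² / [(s₁²/n₁)²/(n₁-1) + (s₂²/n₂)²/(n₂-1)] ≈ 60.99
t = (x̄₁ - x̄₂) / SE = (72.28 - 75.81) / 3.9094 = -3.53 / 3.9094 = -0.903
p-value = 0.3701

Since p-value > α = 0.1, we fail to reject H₀.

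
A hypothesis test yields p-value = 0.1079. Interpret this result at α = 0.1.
Since p = 0.1079 > α = 0.1, fail to reject H₀.
There is insufficient evidence to reject the null hypothesis; the result is not statistically significant at the 0.1 level.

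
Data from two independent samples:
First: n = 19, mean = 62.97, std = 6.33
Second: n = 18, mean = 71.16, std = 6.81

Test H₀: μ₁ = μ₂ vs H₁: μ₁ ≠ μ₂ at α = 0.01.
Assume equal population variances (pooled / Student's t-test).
Student's two-sample t-test (equal variances):
H₀: μ₁ = μ₂
H₁: μ₁ ≠ μ₂
df = n₁ + n₂ - 2 = 35
Pooled variance s_p² = [(n₁-1)s₁² + (n₂-1)s₂²] / (n₁ + n₂ - 2) = [(18)(6.33²) + (17)(6.81²)] / 35 = 43.1324
SE = √(s_p²(1/n₁ + 1/n₂)) = √(43.1324 × (1/19 + 1/18)) = 2.1602
t = (x̄₁ - x̄₂) / SE = (62.97 - 71.16) / 2.1602 = -8.19 / 2.1602 = -3.791
p-value = 0.0006

Since p-value < α = 0.01, we reject H₀.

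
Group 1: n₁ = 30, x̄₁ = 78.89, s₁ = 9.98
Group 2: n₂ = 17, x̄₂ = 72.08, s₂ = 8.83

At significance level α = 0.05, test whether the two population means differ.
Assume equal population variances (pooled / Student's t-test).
Student's two-sample t-test (equal variances):
H₀: μ₁ = μ₂
H₁: μ₁ ≠ μ₂
df = n₁ + n₂ - 2 = 45
Pooled variance s_p² = [(n₁-1)s₁² + (n₂-1)s₂²] / (n₁ + n₂ - 2) = [(29)(9.98²) + (16)(8.83²)] / 45 = 91.9092
SE = √(s_p²(1/n₁ + 1/n₂)) = √(91.9092 × (1/30 + 1/17)) = 2.9103
t = (x̄₁ - x̄₂) / SE = (78.89 - 72.08) / 2.9103 = 6.81 / 2.9103 = 2.340
p-value = 0.0238

Since p-value < α = 0.05, we reject H₀.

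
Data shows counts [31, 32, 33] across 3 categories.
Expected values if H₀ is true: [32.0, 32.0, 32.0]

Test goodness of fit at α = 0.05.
Chi-square goodness of fit test:
H₀: observed counts match expected distribution
H₁: observed counts differ from expected distribution
df = k - 1 = 2
χ² = Σ(O - E)²/E
   = (31 - 32.0)²/32.0 + (32 - 32.0)²/32.0 + (33 - 32.0)²/32.0
   = 0.031 + 0.000 + 0.031
   = 0.06
p-value = 0.9692

Since p-value > α = 0.05, we fail to reject H₀.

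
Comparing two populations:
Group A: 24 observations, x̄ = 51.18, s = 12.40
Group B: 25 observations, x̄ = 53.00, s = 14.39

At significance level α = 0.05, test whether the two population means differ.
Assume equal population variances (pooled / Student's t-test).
Student's two-sample t-test (equal variances):
H₀: μ₁ = μ₂
H₁: μ₁ ≠ μ₂
df = n₁ + n₂ - 2 = 47
Pooled variance s_p² = [(n₁-1)s₁² + (n₂-1)s₂²] / (n₁ + n₂ - 2) = [(23)(12.40²) + (24)(14.39²)] / 47 = 180.9832
SE = √(s_p²(1/n₁ + 1/n₂)) = √(180.9832 × (1/24 + 1/25)) = 3.8445
t = (x̄₁ - x̄₂) / SE = (51.18 - 53.00) / 3.8445 = -1.82 / 3.8445 = -0.473
p-value = 0.6381

Since p-value > α = 0.05, we fail to reject H₀.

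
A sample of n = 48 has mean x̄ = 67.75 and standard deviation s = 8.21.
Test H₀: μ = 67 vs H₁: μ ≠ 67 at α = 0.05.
One-sample t-test:
H₀: μ = 67
H₁: μ ≠ 67
df = n - 1 = 47
t = (x̄ - μ₀) / (s/√n) = (67.75 - 67) / (8.21/√48) = 0.633
p-value = 0.5299

Since p-value > α = 0.05, we fail to reject H₀.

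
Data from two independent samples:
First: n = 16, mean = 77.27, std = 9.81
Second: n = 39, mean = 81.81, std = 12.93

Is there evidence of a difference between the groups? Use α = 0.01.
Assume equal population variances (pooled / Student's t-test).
Student's two-sample t-test (equal variances):
H₀: μ₁ = μ₂
H₁: μ₁ ≠ μ₂
df = n₁ + n₂ - 2 = 53
Pooled variance s_p² = [(n₁-1)s₁² + (n₂-1)s₂²] / (n₁ + n₂ - 2) = [(15)(9.81²) + (38)(12.93²)] / 53 = 147.1051
SE = √(s_p²(1/n₁ + 1/n₂)) = √(147.1051 × (1/16 + 1/39)) = 3.6008
t = (x̄₁ - x̄₂) / SE = (77.27 - 81.81) / 3.6008 = -4.54 / 3.6008 = -1.261
p-value = 0.2129

Since p-value > α = 0.01, we fail to reject H₀.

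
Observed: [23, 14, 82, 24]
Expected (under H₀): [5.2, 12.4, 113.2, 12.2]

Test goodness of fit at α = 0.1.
Chi-square goodness of fit test:
H₀: observed counts match expected distribution
H₁: observed counts differ from expected distribution
df = k - 1 = 3
χ² = Σ(O - E)²/E
   = (23 - 5.2)²/5.2 + (14 - 12.4)²/12.4 + (82 - 113.2)²/113.2 + (24 - 12.2)²/12.2
   = 60.931 + 0.206 + 8.599 + 11.413
   = 81.15
p-value < 0.0001

Since p-value < α = 0.1, we reject H₀.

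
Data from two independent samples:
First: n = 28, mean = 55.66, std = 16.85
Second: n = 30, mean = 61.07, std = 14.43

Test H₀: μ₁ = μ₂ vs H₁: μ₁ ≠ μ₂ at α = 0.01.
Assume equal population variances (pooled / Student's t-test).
Student's two-sample t-test (equal variances):
H₀: μ₁ = μ₂
H₁: μ₁ ≠ μ₂
df = n₁ + n₂ - 2 = 56
Pooled variance s_p² = [(n₁-1)s₁² + (n₂-1)s₂²] / (n₁ + n₂ - 2) = [(27)(16.85²) + (29)(14.43²)] / 56 = 244.7220
SE = √(s_p²(1/n₁ + 1/n₂)) = √(244.7220 × (1/28 + 1/30)) = 4.1107
t = (x̄₁ - x̄₂) / SE = (55.66 - 61.07) / 4.1107 = -5.41 / 4.1107 = -1.316
p-value = 0.1935

Since p-value > α = 0.01, we fail to reject H₀.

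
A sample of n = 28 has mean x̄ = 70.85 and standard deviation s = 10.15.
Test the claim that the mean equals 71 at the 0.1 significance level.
One-sample t-test:
H₀: μ = 71
H₁: μ ≠ 71
df = n - 1 = 27
t = (x̄ - μ₀) / (s/√n) = (70.85 - 71) / (10.15/√28) = -0.078
p-value = 0.9382

Since p-value > α = 0.1, we fail to reject H₀.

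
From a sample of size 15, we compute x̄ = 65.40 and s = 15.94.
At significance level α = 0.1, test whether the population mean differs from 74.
One-sample t-test:
H₀: μ = 74
H₁: μ ≠ 74
df = n - 1 = 14
t = (x̄ - μ₀) / (s/√n) = (65.40 - 74) / (15.94/√15) = -2.090
p-value = 0.0554

Since p-value < α = 0.1, we reject H₀.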